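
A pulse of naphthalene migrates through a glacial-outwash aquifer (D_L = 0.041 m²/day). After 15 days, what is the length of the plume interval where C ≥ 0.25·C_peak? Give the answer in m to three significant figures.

3.69 m

The plume is Gaussian with σ = √(2Dt) = √(2 × 0.041 × 15) = 1.109 m.
C/C_peak = exp(−Δx²/(2σ²)) = 0.25 ⇒ Δx = σ·√(−2 ln 0.25) = 1.109 × 1.665 = 1.846 m.
Width = 2Δx = 3.69 m.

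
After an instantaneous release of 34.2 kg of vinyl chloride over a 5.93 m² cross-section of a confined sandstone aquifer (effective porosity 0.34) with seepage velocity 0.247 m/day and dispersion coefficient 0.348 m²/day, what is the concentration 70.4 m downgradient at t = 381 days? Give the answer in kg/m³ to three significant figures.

For an instantaneous plane source, C(x,t) = M/(n_e·A·√(4πDt)) · exp(−(x−vt)²/(4Dt)), with n_e·A the pore (flow) area.
Plume center vt = 0.247 × 381 = 94.107 m, so the well at 70.4 m is 23.707 m upgradient of the peak.
√(4πDt) = 40.82 m, giving peak height M/(n_e·A·√(4πDt)) = 34.2/(0.34 × 5.93 × 40.82) = 0.4155 kg/m³.
(x−vt)²/(4Dt) = (-23.707)²/(4 × 0.348 × 381) = 1.060; exp(−1.060) = 0.3465.
C = 0.4155 × 0.3465 = 0.144 kg/m³.

0.144 kg/m³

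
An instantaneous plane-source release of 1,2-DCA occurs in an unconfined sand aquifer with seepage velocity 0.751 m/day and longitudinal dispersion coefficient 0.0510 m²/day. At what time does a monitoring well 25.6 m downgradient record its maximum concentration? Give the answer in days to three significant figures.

34.0 days

For the 1D instantaneous-source solution, setting ∂C/∂t = 0 at fixed x gives v²t² + 2Dt − x² = 0, so t = (√(D² + v²x²) − D)/v².
√(D² + v²x²) = √(0.0510² + 0.751² × 25.6²) = 19.23; v² = 0.564001.
t = (19.23 − 0.0510)/0.564001 = 34.0 days (vs. the pure-advection estimate x/v = 34.1 d).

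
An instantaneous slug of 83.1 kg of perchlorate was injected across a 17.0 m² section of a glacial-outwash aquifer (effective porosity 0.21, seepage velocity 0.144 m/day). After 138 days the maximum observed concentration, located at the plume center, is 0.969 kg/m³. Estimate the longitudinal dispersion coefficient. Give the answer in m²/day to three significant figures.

0.333 m²/day

At the plume center C_max = M/(n_e·A·√(4πDt)), so D = M²/(4πt·(n_e·A·C_max)²).
n_e·A·C_max = 0.21 × 17.0 × 0.969 = 3.459 kg/m.
D = 83.1²/(4π × 138 × 3.459²) = 0.333 m²/day.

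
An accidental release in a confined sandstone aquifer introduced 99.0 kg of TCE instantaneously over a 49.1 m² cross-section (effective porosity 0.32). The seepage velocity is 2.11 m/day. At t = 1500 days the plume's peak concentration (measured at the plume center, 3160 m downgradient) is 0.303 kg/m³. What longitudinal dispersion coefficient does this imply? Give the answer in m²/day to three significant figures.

0.0229 m²/day

At the plume center C_max = M/(n_e·A·√(4πDt)), so D = M²/(4πt·(n_e·A·C_max)²).
n_e·A·C_max = 0.32 × 49.1 × 0.303 = 4.761 kg/m.
D = 99.0²/(4π × 1500 × 4.761²) = 0.0229 m²/day.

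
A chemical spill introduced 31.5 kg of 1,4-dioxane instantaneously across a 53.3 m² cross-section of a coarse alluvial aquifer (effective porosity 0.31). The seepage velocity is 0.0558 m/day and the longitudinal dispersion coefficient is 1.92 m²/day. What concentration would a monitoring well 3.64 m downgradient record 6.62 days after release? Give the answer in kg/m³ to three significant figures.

0.122 kg/m³

For an instantaneous plane source, C(x,t) = M/(n_e·A·√(4πDt)) · exp(−(x−vt)²/(4Dt)), with n_e·A the pore (flow) area.
Plume center vt = 0.0558 × 6.62 = 0.369396 m, so the well at 3.64 m is 3.270604 m downgradient of the peak.
√(4πDt) = 12.64 m, giving peak height M/(n_e·A·√(4πDt)) = 31.5/(0.31 × 53.3 × 12.64) = 0.1508 kg/m³.
(x−vt)²/(4Dt) = (3.270604)²/(4 × 1.92 × 6.62) = 0.2104; exp(−0.2104) = 0.8103.
C = 0.1508 × 0.8103 = 0.122 kg/m³.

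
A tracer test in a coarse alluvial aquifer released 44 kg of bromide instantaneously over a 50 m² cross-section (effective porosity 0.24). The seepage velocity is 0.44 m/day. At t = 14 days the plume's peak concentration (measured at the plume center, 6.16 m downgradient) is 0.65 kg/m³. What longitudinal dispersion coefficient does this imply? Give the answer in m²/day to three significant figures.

0.181 m²/day

At the plume center C_max = M/(n_e·A·√(4πDt)), so D = M²/(4πt·(n_e·A·C_max)²).
n_e·A·C_max = 0.24 × 50 × 0.65 = 7.800 kg/m.
D = 44²/(4π × 14 × 7.800²) = 0.181 m²/day.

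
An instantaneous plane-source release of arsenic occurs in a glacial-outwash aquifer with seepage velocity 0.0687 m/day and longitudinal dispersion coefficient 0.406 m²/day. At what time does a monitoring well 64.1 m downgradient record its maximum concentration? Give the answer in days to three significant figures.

For the 1D instantaneous-source solution, setting ∂C/∂t = 0 at fixed x gives v²t² + 2Dt − x² = 0, so t = (√(D² + v²x²) − D)/v².
√(D² + v²x²) = √(0.406² + 0.0687² × 64.1²) = 4.422; v² = 0.00471969.
t = (4.422 − 0.406)/0.00471969 = 851 days (vs. the pure-advection estimate x/v = 933 d).

851 days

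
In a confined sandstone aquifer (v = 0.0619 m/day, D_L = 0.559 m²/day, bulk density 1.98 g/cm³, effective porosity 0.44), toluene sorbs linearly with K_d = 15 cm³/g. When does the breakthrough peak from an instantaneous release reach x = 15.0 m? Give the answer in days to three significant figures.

9380 days

Retardation factor R = 1 + ρ_b·K_d/n = 1 + 1.98 × 15/0.44 = 68.50.
Sorption retards both mechanisms: v_R = v/R = 0.0009036 m/day, D_R = D/R = 0.008161 m²/day.
Peak time from v_R²t² + 2D_R t − x² = 0: t = (√(D_R² + v_R²x²) − D_R)/v_R².
√(D_R² + v_R²x²) = √(0.008161² + 0.0009036² × 15.0²) = 0.01582; v_R² = 8.165e-07.
t = (0.01582 − 0.008161)/8.165e-07 = 9380 days.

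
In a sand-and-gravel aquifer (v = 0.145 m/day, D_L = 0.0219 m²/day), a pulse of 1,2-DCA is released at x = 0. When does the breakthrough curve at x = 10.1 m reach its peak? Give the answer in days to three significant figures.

For the 1D instantaneous-source solution, setting ∂C/∂t = 0 at fixed x gives v²t² + 2Dt − x² = 0, so t = (√(D² + v²x²) − D)/v².
√(D² + v²x²) = √(0.0219² + 0.145² × 10.1²) = 1.465; v² = 0.021025.
t = (1.465 − 0.0219)/0.021025 = 68.6 days (vs. the pure-advection estimate x/v = 69.7 d).

68.6 days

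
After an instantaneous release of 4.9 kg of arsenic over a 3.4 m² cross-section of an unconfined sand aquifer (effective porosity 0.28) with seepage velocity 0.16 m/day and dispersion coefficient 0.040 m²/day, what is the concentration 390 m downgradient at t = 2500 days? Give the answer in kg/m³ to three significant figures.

0.113 kg/m³

For an instantaneous plane source, C(x,t) = M/(n_e·A·√(4πDt)) · exp(−(x−vt)²/(4Dt)), with n_e·A the pore (flow) area.
Plume center vt = 0.16 × 2500 = 400 m, so the well at 390 m is 10 m upgradient of the peak.
√(4πDt) = 35.45 m, giving peak height M/(n_e·A·√(4πDt)) = 4.9/(0.28 × 3.4 × 35.45) = 0.1452 kg/m³.
(x−vt)²/(4Dt) = (-10)²/(4 × 0.040 × 2500) = 0.2500; exp(−0.2500) = 0.7788.
C = 0.1452 × 0.7788 = 0.113 kg/m³.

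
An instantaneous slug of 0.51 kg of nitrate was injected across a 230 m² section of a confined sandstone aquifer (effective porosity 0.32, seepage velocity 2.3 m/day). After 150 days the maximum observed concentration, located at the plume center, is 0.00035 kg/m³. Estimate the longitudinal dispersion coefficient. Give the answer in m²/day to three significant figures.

At the plume center C_max = M/(n_e·A·√(4πDt)), so D = M²/(4πt·(n_e·A·C_max)²).
n_e·A·C_max = 0.32 × 230 × 0.00035 = 0.02576 kg/m.
D = 0.51²/(4π × 150 × 0.02576²) = 0.208 m²/day.

0.208 m²/day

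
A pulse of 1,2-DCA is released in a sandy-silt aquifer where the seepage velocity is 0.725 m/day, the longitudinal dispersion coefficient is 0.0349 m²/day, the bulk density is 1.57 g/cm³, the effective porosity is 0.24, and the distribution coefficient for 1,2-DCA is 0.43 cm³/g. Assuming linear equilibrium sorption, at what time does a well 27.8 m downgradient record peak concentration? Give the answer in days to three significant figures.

146 days

Retardation factor R = 1 + ρ_b·K_d/n = 1 + 1.57 × 0.43/0.24 = 3.813.
Sorption retards both mechanisms: v_R = v/R = 0.1901 m/day, D_R = D/R = 0.009153 m²/day.
Peak time from v_R²t² + 2D_R t − x² = 0: t = (√(D_R² + v_R²x²) − D_R)/v_R².
√(D_R² + v_R²x²) = √(0.009153² + 0.1901² × 27.8²) = 5.285; v_R² = 0.03614.
t = (5.285 − 0.009153)/0.03614 = 146 days.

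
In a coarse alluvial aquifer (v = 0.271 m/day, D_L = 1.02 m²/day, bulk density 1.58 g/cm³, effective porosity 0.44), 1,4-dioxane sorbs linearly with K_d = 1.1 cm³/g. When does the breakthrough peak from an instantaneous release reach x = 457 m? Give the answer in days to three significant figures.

Retardation factor R = 1 + ρ_b·K_d/n = 1 + 1.58 × 1.1/0.44 = 4.950.
Sorption retards both mechanisms: v_R = v/R = 0.05475 m/day, D_R = D/R = 0.2061 m²/day.
Peak time from v_R²t² + 2D_R t − x² = 0: t = (√(D_R² + v_R²x²) − D_R)/v_R².
√(D_R² + v_R²x²) = √(0.2061² + 0.05475² × 457²) = 25.02; v_R² = 0.002998.
t = (25.02 − 0.2061)/0.002998 = 8280 days.

8280 days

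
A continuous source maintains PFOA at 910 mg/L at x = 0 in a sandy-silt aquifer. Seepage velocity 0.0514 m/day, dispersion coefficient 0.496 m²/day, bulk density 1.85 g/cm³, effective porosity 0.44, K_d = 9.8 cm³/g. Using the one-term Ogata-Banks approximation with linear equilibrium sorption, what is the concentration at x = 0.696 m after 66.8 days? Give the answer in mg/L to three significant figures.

284 mg/L

Retardation factor R = 1 + ρ_b·K_d/n = 1 + 1.85 × 9.8/0.44 = 42.20.
Sorption retards both mechanisms: v_R = v/R = 0.001218 m/day, D_R = D/R = 0.01175 m²/day.
v_R·t = 0.001218 × 66.8 = 0.0813624 m; 2√(D_R t) = 1.772 m; argument = (0.696 − 0.0813624)/1.772 = 0.3469.
C = C₀ × ½·erfc(0.3469) = 910 × 0.3119 = 284 mg/L.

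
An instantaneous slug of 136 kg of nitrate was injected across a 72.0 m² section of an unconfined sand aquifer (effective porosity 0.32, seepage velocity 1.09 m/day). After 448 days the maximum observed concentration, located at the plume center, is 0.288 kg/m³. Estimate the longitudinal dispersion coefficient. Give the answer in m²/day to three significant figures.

0.0746 m²/day

At the plume center C_max = M/(n_e·A·√(4πDt)), so D = M²/(4πt·(n_e·A·C_max)²).
n_e·A·C_max = 0.32 × 72.0 × 0.288 = 6.636 kg/m.
D = 136²/(4π × 448 × 6.636²) = 0.0746 m²/day.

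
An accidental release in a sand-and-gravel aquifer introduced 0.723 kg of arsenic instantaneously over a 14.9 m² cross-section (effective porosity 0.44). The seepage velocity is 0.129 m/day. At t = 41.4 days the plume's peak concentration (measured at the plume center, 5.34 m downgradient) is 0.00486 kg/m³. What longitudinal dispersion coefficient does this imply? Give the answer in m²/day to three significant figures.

At the plume center C_max = M/(n_e·A·√(4πDt)), so D = M²/(4πt·(n_e·A·C_max)²).
n_e·A·C_max = 0.44 × 14.9 × 0.00486 = 0.03186 kg/m.
D = 0.723²/(4π × 41.4 × 0.03186²) = 0.990 m²/day.

0.990 m²/day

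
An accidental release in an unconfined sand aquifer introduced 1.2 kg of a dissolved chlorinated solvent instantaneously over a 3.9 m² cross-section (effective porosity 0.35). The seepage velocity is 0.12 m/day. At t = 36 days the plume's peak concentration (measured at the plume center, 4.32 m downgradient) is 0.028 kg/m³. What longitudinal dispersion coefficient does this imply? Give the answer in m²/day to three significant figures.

At the plume center C_max = M/(n_e·A·√(4πDt)), so D = M²/(4πt·(n_e·A·C_max)²).
n_e·A·C_max = 0.35 × 3.9 × 0.028 = 0.03822 kg/m.
D = 1.2²/(4π × 36 × 0.03822²) = 2.18 m²/day.

2.18 m²/day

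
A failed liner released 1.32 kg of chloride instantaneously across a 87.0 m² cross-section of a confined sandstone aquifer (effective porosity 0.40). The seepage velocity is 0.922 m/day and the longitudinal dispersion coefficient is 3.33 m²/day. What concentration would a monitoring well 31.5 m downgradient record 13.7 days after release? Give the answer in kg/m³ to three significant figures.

0.000225 kg/m³

For an instantaneous plane source, C(x,t) = M/(n_e·A·√(4πDt)) · exp(−(x−vt)²/(4Dt)), with n_e·A the pore (flow) area.
Plume center vt = 0.922 × 13.7 = 12.6314 m, so the well at 31.5 m is 18.8686 m downgradient of the peak.
√(4πDt) = 23.94 m, giving peak height M/(n_e·A·√(4πDt)) = 1.32/(0.40 × 87.0 × 23.94) = 0.001584 kg/m³.
(x−vt)²/(4Dt) = (18.8686)²/(4 × 3.33 × 13.7) = 1.951; exp(−1.951) = 0.1421.
C = 0.001584 × 0.1421 = 0.000225 kg/m³.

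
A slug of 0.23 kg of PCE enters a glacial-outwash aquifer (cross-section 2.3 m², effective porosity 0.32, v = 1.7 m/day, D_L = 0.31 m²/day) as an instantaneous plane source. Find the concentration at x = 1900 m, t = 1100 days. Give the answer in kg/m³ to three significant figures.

For an instantaneous plane source, C(x,t) = M/(n_e·A·√(4πDt)) · exp(−(x−vt)²/(4Dt)), with n_e·A the pore (flow) area.
Plume center vt = 1.7 × 1100 = 1870 m, so the well at 1900 m is 30 m downgradient of the peak.
√(4πDt) = 65.46 m, giving peak height M/(n_e·A·√(4πDt)) = 0.23/(0.32 × 2.3 × 65.46) = 0.004774 kg/m³.
(x−vt)²/(4Dt) = (30)²/(4 × 0.31 × 1100) = 0.6598; exp(−0.6598) = 0.5170.
C = 0.004774 × 0.5170 = 0.00247 kg/m³.

0.00247 kg/m³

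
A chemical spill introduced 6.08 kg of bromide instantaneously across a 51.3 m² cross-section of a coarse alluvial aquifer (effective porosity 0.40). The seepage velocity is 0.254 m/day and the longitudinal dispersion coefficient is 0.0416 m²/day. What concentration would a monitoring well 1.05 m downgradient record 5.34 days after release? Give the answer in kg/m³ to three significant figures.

0.160 kg/m³

For an instantaneous plane source, C(x,t) = M/(n_e·A·√(4πDt)) · exp(−(x−vt)²/(4Dt)), with n_e·A the pore (flow) area.
Plume center vt = 0.254 × 5.34 = 1.35636 m, so the well at 1.05 m is 0.30636 m upgradient of the peak.
√(4πDt) = 1.671 m, giving peak height M/(n_e·A·√(4πDt)) = 6.08/(0.40 × 51.3 × 1.671) = 0.1773 kg/m³.
(x−vt)²/(4Dt) = (-0.30636)²/(4 × 0.0416 × 5.34) = 0.1056; exp(−0.1056) = 0.8998.
C = 0.1773 × 0.8998 = 0.160 kg/m³.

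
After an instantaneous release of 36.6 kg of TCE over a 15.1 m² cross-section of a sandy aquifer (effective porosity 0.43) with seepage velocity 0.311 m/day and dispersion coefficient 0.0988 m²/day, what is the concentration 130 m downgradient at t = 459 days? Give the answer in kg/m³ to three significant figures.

For an instantaneous plane source, C(x,t) = M/(n_e·A·√(4πDt)) · exp(−(x−vt)²/(4Dt)), with n_e·A the pore (flow) area.
Plume center vt = 0.311 × 459 = 142.749 m, so the well at 130 m is 12.749 m upgradient of the peak.
√(4πDt) = 23.87 m, giving peak height M/(n_e·A·√(4πDt)) = 36.6/(0.43 × 15.1 × 23.87) = 0.2361 kg/m³.
(x−vt)²/(4Dt) = (-12.749)²/(4 × 0.0988 × 459) = 0.8960; exp(−0.8960) = 0.4082.
C = 0.2361 × 0.4082 = 0.0964 kg/m³.

0.0964 kg/m³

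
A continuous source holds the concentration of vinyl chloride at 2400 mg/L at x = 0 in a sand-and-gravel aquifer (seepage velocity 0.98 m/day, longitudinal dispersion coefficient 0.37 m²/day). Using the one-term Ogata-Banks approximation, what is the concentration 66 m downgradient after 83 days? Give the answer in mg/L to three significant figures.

For a continuous step input, C/C₀ ≈ ½·erfc((x−vt)/(2√(Dt))).
vt = 0.98 × 83 = 81.34 m and 2√(Dt) = 2√(0.37 × 83) = 11.08 m.
Argument (x−vt)/(2√(Dt)) = (66 − 81.34)/11.08 = -1.384; ½·erfc(-1.384) = 0.9748.
C = 2400 × 0.9748 = 2340 mg/L.

2340 mg/L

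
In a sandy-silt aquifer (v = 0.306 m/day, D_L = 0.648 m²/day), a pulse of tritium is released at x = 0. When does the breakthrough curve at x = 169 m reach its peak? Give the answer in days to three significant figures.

545 days

For the 1D instantaneous-source solution, setting ∂C/∂t = 0 at fixed x gives v²t² + 2Dt − x² = 0, so t = (√(D² + v²x²) − D)/v².
√(D² + v²x²) = √(0.648² + 0.306² × 169²) = 51.72; v² = 0.093636.
t = (51.72 − 0.648)/0.093636 = 545 days (vs. the pure-advection estimate x/v = 552 d).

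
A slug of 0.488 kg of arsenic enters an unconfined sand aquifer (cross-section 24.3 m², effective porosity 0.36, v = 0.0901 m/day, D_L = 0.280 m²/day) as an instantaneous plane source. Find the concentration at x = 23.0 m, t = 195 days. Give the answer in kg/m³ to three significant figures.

For an instantaneous plane source, C(x,t) = M/(n_e·A·√(4πDt)) · exp(−(x−vt)²/(4Dt)), with n_e·A the pore (flow) area.
Plume center vt = 0.0901 × 195 = 17.5695 m, so the well at 23.0 m is 5.4305 m downgradient of the peak.
√(4πDt) = 26.19 m, giving peak height M/(n_e·A·√(4πDt)) = 0.488/(0.36 × 24.3 × 26.19) = 0.002130 kg/m³.
(x−vt)²/(4Dt) = (5.4305)²/(4 × 0.280 × 195) = 0.1350; exp(−0.1350) = 0.8737.
C = 0.002130 × 0.8737 = 0.00186 kg/m³.

0.00186 kg/m³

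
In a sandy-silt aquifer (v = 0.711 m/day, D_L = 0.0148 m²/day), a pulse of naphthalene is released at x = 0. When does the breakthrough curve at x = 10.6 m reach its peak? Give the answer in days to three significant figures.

14.9 days

For the 1D instantaneous-source solution, setting ∂C/∂t = 0 at fixed x gives v²t² + 2Dt − x² = 0, so t = (√(D² + v²x²) − D)/v².
√(D² + v²x²) = √(0.0148² + 0.711² × 10.6²) = 7.537; v² = 0.505521.
t = (7.537 − 0.0148)/0.505521 = 14.9 days (vs. the pure-advection estimate x/v = 14.9 d).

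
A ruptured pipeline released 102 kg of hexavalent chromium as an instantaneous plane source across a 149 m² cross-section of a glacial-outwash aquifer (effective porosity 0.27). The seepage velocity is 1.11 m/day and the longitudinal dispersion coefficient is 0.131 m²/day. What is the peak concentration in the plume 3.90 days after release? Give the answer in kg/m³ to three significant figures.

The peak of an instantaneous 1D plume sits at x = vt; there the Gaussian factor is 1 and C_max = M/(n_e·A·√(4πDt)), where n_e·A is the pore area the mass is dissolved in.
√(4πDt) = √(4π × 0.131 × 3.90) = 2.534 m, so C_max = 102/(0.27 × 149 × 2.534) = 1.00 kg/m³.

1.00 kg/m³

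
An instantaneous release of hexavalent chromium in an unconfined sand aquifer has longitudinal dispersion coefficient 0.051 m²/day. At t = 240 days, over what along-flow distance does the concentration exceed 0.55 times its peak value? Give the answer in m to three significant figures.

The plume is Gaussian with σ = √(2Dt) = √(2 × 0.051 × 240) = 4.948 m.
C/C_peak = exp(−Δx²/(2σ²)) = 0.55 ⇒ Δx = σ·√(−2 ln 0.55) = 4.948 × 1.093 = 5.408 m.
Width = 2Δx = 10.8 m.

10.8 m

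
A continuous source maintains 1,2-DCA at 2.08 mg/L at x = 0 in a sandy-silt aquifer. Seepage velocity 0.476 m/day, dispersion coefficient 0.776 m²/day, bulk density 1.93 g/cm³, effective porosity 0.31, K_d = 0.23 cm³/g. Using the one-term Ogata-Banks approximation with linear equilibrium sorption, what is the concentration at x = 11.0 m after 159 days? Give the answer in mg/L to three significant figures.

2.03 mg/L

Retardation factor R = 1 + ρ_b·K_d/n = 1 + 1.93 × 0.23/0.31 = 2.432.
Sorption retards both mechanisms: v_R = v/R = 0.1957 m/day, D_R = D/R = 0.3191 m²/day.
v_R·t = 0.1957 × 159 = 31.1163 m; 2√(D_R t) = 14.25 m; argument = (11.0 − 31.1163)/14.25 = -1.412.
C = C₀ × ½·erfc(-1.412) = 2.08 × 0.9771 = 2.03 mg/L.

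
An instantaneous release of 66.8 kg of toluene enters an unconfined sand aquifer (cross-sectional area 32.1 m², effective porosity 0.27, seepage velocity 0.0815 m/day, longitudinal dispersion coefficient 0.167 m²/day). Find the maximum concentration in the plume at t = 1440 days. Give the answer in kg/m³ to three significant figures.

0.140 kg/m³

The peak of an instantaneous 1D plume sits at x = vt; there the Gaussian factor is 1 and C_max = M/(n_e·A·√(4πDt)), where n_e·A is the pore area the mass is dissolved in.
√(4πDt) = √(4π × 0.167 × 1440) = 54.97 m, so C_max = 66.8/(0.27 × 32.1 × 54.97) = 0.140 kg/m³.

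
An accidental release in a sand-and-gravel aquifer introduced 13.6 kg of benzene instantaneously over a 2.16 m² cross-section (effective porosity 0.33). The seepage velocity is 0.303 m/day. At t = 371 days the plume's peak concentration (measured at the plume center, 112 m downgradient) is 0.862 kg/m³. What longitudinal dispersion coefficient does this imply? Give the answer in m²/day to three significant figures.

0.105 m²/day

At the plume center C_max = M/(n_e·A·√(4πDt)), so D = M²/(4πt·(n_e·A·C_max)²).
n_e·A·C_max = 0.33 × 2.16 × 0.862 = 0.6144 kg/m.
D = 13.6²/(4π × 371 × 0.6144²) = 0.105 m²/day.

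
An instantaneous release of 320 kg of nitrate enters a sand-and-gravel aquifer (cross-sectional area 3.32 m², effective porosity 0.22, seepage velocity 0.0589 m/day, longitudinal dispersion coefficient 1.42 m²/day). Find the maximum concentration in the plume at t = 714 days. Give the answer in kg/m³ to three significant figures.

The peak of an instantaneous 1D plume sits at x = vt; there the Gaussian factor is 1 and C_max = M/(n_e·A·√(4πDt)), where n_e·A is the pore area the mass is dissolved in.
√(4πDt) = √(4π × 1.42 × 714) = 112.9 m, so C_max = 320/(0.22 × 3.32 × 112.9) = 3.88 kg/m³.

3.88 kg/m³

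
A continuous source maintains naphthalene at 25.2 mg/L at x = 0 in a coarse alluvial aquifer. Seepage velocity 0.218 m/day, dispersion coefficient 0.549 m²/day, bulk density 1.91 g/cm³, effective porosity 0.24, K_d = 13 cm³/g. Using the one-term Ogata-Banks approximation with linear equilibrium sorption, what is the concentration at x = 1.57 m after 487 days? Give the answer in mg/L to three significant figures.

Retardation factor R = 1 + ρ_b·K_d/n = 1 + 1.91 × 13/0.24 = 104.5.
Sorption retards both mechanisms: v_R = v/R = 0.002086 m/day, D_R = D/R = 0.005254 m²/day.
v_R·t = 0.002086 × 487 = 1.015882 m; 2√(D_R t) = 3.199 m; argument = (1.57 − 1.015882)/3.199 = 0.1732.
C = C₀ × ½·erfc(0.1732) = 25.2 × 0.4033 = 10.2 mg/L.

10.2 mg/L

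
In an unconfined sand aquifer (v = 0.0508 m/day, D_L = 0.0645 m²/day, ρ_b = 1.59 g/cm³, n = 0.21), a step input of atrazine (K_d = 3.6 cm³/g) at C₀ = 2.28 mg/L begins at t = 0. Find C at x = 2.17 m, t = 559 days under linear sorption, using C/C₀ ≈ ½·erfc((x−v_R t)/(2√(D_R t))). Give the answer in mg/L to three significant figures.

Retardation factor R = 1 + ρ_b·K_d/n = 1 + 1.59 × 3.6/0.21 = 28.26.
Sorption retards both mechanisms: v_R = v/R = 0.001798 m/day, D_R = D/R = 0.002282 m²/day.
v_R·t = 0.001798 × 559 = 1.005082 m; 2√(D_R t) = 2.259 m; argument = (2.17 − 1.005082)/2.259 = 0.5157.
C = C₀ × ½·erfc(0.5157) = 2.28 × 0.2329 = 0.531 mg/L.

0.531 mg/L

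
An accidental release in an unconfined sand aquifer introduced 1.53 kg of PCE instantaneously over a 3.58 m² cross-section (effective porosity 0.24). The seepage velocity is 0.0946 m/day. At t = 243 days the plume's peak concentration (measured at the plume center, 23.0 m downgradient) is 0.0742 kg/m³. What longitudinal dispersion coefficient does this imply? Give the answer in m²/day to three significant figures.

At the plume center C_max = M/(n_e·A·√(4πDt)), so D = M²/(4πt·(n_e·A·C_max)²).
n_e·A·C_max = 0.24 × 3.58 × 0.0742 = 0.06375 kg/m.
D = 1.53²/(4π × 243 × 0.06375²) = 0.189 m²/day.

0.189 m²/day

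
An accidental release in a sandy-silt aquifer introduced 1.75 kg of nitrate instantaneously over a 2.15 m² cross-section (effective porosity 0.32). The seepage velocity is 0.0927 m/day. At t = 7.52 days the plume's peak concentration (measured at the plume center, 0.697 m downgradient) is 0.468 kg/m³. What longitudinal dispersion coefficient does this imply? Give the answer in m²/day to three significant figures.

At the plume center C_max = M/(n_e·A·√(4πDt)), so D = M²/(4πt·(n_e·A·C_max)²).
n_e·A·C_max = 0.32 × 2.15 × 0.468 = 0.3220 kg/m.
D = 1.75²/(4π × 7.52 × 0.3220²) = 0.313 m²/day.

0.313 m²/day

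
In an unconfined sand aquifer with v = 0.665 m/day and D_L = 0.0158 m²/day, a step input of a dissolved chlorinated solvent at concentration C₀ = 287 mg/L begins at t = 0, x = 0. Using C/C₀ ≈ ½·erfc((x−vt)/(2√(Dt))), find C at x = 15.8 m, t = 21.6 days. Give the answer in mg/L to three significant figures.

For a continuous step input, C/C₀ ≈ ½·erfc((x−vt)/(2√(Dt))).
vt = 0.665 × 21.6 = 14.364 m and 2√(Dt) = 2√(0.0158 × 21.6) = 1.168 m.
Argument (x−vt)/(2√(Dt)) = (15.8 − 14.364)/1.168 = 1.229; ½·erfc(1.229) = 0.04110.
C = 287 × 0.04110 = 11.8 mg/L.

11.8 mg/L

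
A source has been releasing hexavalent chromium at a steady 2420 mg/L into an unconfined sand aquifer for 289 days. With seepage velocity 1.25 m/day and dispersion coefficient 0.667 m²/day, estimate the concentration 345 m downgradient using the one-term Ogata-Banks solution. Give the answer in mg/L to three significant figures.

1930 mg/L

For a continuous step input, C/C₀ ≈ ½·erfc((x−vt)/(2√(Dt))).
vt = 1.25 × 289 = 361.25 m and 2√(Dt) = 2√(0.667 × 289) = 27.77 m.
Argument (x−vt)/(2√(Dt)) = (345 − 361.25)/27.77 = -0.5852; ½·erfc(-0.5852) = 0.7961.
C = 2420 × 0.7961 = 1930 mg/L.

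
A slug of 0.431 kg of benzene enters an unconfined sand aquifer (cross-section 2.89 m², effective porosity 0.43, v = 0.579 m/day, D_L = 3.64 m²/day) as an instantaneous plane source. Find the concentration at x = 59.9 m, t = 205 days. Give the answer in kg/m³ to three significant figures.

For an instantaneous plane source, C(x,t) = M/(n_e·A·√(4πDt)) · exp(−(x−vt)²/(4Dt)), with n_e·A the pore (flow) area.
Plume center vt = 0.579 × 205 = 118.695 m, so the well at 59.9 m is 58.795 m upgradient of the peak.
√(4πDt) = 96.84 m, giving peak height M/(n_e·A·√(4πDt)) = 0.431/(0.43 × 2.89 × 96.84) = 0.003581 kg/m³.
(x−vt)²/(4Dt) = (-58.795)²/(4 × 3.64 × 205) = 1.158; exp(−1.158) = 0.3141.
C = 0.003581 × 0.3141 = 0.00112 kg/m³.

0.00112 kg/m³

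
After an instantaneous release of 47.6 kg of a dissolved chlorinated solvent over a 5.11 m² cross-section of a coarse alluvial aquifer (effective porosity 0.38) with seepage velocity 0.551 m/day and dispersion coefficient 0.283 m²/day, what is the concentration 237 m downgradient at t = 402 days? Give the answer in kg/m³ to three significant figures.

0.382 kg/m³

For an instantaneous plane source, C(x,t) = M/(n_e·A·√(4πDt)) · exp(−(x−vt)²/(4Dt)), with n_e·A the pore (flow) area.
Plume center vt = 0.551 × 402 = 221.502 m, so the well at 237 m is 15.498 m downgradient of the peak.
√(4πDt) = 37.81 m, giving peak height M/(n_e·A·√(4πDt)) = 47.6/(0.38 × 5.11 × 37.81) = 0.6483 kg/m³.
(x−vt)²/(4Dt) = (15.498)²/(4 × 0.283 × 402) = 0.5278; exp(−0.5278) = 0.5899.
C = 0.6483 × 0.5899 = 0.382 kg/m³.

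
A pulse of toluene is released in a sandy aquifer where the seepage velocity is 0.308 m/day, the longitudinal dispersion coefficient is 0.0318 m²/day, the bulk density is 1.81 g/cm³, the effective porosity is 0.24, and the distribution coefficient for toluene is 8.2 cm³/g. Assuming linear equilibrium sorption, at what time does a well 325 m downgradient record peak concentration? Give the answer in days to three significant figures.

Retardation factor R = 1 + ρ_b·K_d/n = 1 + 1.81 × 8.2/0.24 = 62.84.
Sorption retards both mechanisms: v_R = v/R = 0.004901 m/day, D_R = D/R = 0.0005060 m²/day.
Peak time from v_R²t² + 2D_R t − x² = 0: t = (√(D_R² + v_R²x²) − D_R)/v_R².
√(D_R² + v_R²x²) = √(0.0005060² + 0.004901² × 325²) = 1.593; v_R² = 2.402e-05.
t = (1.593 − 0.0005060)/2.402e-05 = 66300 days.

66300 days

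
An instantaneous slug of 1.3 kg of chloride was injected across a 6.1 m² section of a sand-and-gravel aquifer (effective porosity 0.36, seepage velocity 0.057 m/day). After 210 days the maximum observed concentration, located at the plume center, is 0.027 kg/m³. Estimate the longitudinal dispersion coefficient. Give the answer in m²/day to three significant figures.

At the plume center C_max = M/(n_e·A·√(4πDt)), so D = M²/(4πt·(n_e·A·C_max)²).
n_e·A·C_max = 0.36 × 6.1 × 0.027 = 0.05929 kg/m.
D = 1.3²/(4π × 210 × 0.05929²) = 0.182 m²/day.

0.182 m²/day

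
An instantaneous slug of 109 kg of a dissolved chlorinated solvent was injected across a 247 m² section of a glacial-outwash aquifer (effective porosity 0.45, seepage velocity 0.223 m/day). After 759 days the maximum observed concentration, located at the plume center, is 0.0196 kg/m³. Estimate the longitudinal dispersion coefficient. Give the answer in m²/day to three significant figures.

0.262 m²/day

At the plume center C_max = M/(n_e·A·√(4πDt)), so D = M²/(4πt·(n_e·A·C_max)²).
n_e·A·C_max = 0.45 × 247 × 0.0196 = 2.179 kg/m.
D = 109²/(4π × 759 × 2.179²) = 0.262 m²/day.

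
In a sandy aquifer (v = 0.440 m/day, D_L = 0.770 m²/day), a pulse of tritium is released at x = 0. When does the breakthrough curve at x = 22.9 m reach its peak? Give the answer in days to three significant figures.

48.2 days

For the 1D instantaneous-source solution, setting ∂C/∂t = 0 at fixed x gives v²t² + 2Dt − x² = 0, so t = (√(D² + v²x²) − D)/v².
√(D² + v²x²) = √(0.770² + 0.440² × 22.9²) = 10.11; v² = 0.1936.
t = (10.11 − 0.770)/0.1936 = 48.2 days (vs. the pure-advection estimate x/v = 52.0 d).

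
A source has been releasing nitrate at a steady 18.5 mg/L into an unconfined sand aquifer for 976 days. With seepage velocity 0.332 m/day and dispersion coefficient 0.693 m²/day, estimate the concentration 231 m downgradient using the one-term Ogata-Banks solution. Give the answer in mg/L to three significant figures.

18.4 mg/L

For a continuous step input, C/C₀ ≈ ½·erfc((x−vt)/(2√(Dt))).
vt = 0.332 × 976 = 324.032 m and 2√(Dt) = 2√(0.693 × 976) = 52.01 m.
Argument (x−vt)/(2√(Dt)) = (231 − 324.032)/52.01 = -1.789; ½·erfc(-1.789) = 0.9943.
C = 18.5 × 0.9943 = 18.4 mg/L.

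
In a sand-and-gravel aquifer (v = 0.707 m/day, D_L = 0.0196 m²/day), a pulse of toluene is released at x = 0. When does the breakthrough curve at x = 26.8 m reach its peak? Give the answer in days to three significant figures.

37.9 days

For the 1D instantaneous-source solution, setting ∂C/∂t = 0 at fixed x gives v²t² + 2Dt − x² = 0, so t = (√(D² + v²x²) − D)/v².
√(D² + v²x²) = √(0.0196² + 0.707² × 26.8²) = 18.95; v² = 0.499849.
t = (18.95 − 0.0196)/0.499849 = 37.9 days (vs. the pure-advection estimate x/v = 37.9 d).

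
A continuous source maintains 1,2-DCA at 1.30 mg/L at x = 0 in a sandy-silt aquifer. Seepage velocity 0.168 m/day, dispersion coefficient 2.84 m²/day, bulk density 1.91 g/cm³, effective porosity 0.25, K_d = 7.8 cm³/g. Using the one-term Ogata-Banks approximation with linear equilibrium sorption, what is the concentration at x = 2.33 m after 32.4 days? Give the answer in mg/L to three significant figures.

Retardation factor R = 1 + ρ_b·K_d/n = 1 + 1.91 × 7.8/0.25 = 60.59.
Sorption retards both mechanisms: v_R = v/R = 0.002773 m/day, D_R = D/R = 0.04687 m²/day.
v_R·t = 0.002773 × 32.4 = 0.0898452 m; 2√(D_R t) = 2.465 m; argument = (2.33 − 0.0898452)/2.465 = 0.9088.
C = C₀ × ½·erfc(0.9088) = 1.30 × 0.09935 = 0.129 mg/L.

0.129 mg/L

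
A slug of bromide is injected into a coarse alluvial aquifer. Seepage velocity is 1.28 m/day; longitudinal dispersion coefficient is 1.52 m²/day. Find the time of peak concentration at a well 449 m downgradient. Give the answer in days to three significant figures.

For the 1D instantaneous-source solution, setting ∂C/∂t = 0 at fixed x gives v²t² + 2Dt − x² = 0, so t = (√(D² + v²x²) − D)/v².
√(D² + v²x²) = √(1.52² + 1.28² × 449²) = 574.7; v² = 1.6384.
t = (574.7 − 1.52)/1.6384 = 350 days (vs. the pure-advection estimate x/v = 351 d).

350 days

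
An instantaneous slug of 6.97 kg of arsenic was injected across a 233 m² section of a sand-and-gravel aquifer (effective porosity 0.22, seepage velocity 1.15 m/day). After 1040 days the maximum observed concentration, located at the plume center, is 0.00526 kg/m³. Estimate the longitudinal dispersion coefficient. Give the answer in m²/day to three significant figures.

0.0511 m²/day

At the plume center C_max = M/(n_e·A·√(4πDt)), so D = M²/(4πt·(n_e·A·C_max)²).
n_e·A·C_max = 0.22 × 233 × 0.00526 = 0.2696 kg/m.
D = 6.97²/(4π × 1040 × 0.2696²) = 0.0511 m²/day.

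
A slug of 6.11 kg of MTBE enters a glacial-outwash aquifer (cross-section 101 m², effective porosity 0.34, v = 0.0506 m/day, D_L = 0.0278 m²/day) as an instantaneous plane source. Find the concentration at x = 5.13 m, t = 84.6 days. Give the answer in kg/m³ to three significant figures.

0.0303 kg/m³

For an instantaneous plane source, C(x,t) = M/(n_e·A·√(4πDt)) · exp(−(x−vt)²/(4Dt)), with n_e·A the pore (flow) area.
Plume center vt = 0.0506 × 84.6 = 4.28076 m, so the well at 5.13 m is 0.84924 m downgradient of the peak.
√(4πDt) = 5.436 m, giving peak height M/(n_e·A·√(4πDt)) = 6.11/(0.34 × 101 × 5.436) = 0.03273 kg/m³.
(x−vt)²/(4Dt) = (0.84924)²/(4 × 0.0278 × 84.6) = 0.07666; exp(−0.07666) = 0.9262.
C = 0.03273 × 0.9262 = 0.0303 kg/m³.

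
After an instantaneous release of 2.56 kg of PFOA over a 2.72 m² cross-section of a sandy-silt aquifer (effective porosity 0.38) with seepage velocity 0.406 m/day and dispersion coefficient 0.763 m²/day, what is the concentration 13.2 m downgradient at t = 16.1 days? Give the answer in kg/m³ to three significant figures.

For an instantaneous plane source, C(x,t) = M/(n_e·A·√(4πDt)) · exp(−(x−vt)²/(4Dt)), with n_e·A the pore (flow) area.
Plume center vt = 0.406 × 16.1 = 6.5366 m, so the well at 13.2 m is 6.6634 m downgradient of the peak.
√(4πDt) = 12.42 m, giving peak height M/(n_e·A·√(4πDt)) = 2.56/(0.38 × 2.72 × 12.42) = 0.1994 kg/m³.
(x−vt)²/(4Dt) = (6.6634)²/(4 × 0.763 × 16.1) = 0.9036; exp(−0.9036) = 0.4051.
C = 0.1994 × 0.4051 = 0.0808 kg/m³.

0.0808 kg/m³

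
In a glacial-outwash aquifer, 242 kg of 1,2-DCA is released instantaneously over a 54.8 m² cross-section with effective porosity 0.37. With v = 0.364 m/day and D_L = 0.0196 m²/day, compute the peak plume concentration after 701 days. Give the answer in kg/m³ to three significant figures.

The peak of an instantaneous 1D plume sits at x = vt; there the Gaussian factor is 1 and C_max = M/(n_e·A·√(4πDt)), where n_e·A is the pore area the mass is dissolved in.
√(4πDt) = √(4π × 0.0196 × 701) = 13.14 m, so C_max = 242/(0.37 × 54.8 × 13.14) = 0.908 kg/m³.

0.908 kg/m³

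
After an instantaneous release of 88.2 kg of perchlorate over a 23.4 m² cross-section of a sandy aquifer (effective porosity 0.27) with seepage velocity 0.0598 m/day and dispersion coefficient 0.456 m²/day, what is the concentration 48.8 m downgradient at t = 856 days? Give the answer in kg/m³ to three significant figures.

For an instantaneous plane source, C(x,t) = M/(n_e·A·√(4πDt)) · exp(−(x−vt)²/(4Dt)), with n_e·A the pore (flow) area.
Plume center vt = 0.0598 × 856 = 51.1888 m, so the well at 48.8 m is 2.3888 m upgradient of the peak.
√(4πDt) = 70.04 m, giving peak height M/(n_e·A·√(4πDt)) = 88.2/(0.27 × 23.4 × 70.04) = 0.1993 kg/m³.
(x−vt)²/(4Dt) = (-2.3888)²/(4 × 0.456 × 856) = 0.003655; exp(−0.003655) = 0.9964.
C = 0.1993 × 0.9964 = 0.199 kg/m³.

0.199 kg/m³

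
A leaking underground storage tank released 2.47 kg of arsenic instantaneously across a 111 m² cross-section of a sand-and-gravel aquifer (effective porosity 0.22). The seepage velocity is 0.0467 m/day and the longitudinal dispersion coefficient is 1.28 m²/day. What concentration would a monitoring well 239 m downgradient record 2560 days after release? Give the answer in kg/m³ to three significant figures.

0.000168 kg/m³

For an instantaneous plane source, C(x,t) = M/(n_e·A·√(4πDt)) · exp(−(x−vt)²/(4Dt)), with n_e·A the pore (flow) area.
Plume center vt = 0.0467 × 2560 = 119.552 m, so the well at 239 m is 119.448 m downgradient of the peak.
√(4πDt) = 202.9 m, giving peak height M/(n_e·A·√(4πDt)) = 2.47/(0.22 × 111 × 202.9) = 0.0004985 kg/m³.
(x−vt)²/(4Dt) = (119.448)²/(4 × 1.28 × 2560) = 1.089; exp(−1.089) = 0.3366.
C = 0.0004985 × 0.3366 = 0.000168 kg/m³.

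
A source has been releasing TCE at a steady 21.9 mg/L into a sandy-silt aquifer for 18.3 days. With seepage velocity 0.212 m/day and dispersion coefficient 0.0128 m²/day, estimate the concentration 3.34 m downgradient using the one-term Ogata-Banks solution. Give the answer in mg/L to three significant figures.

17.2 mg/L

For a continuous step input, C/C₀ ≈ ½·erfc((x−vt)/(2√(Dt))).
vt = 0.212 × 18.3 = 3.8796 m and 2√(Dt) = 2√(0.0128 × 18.3) = 0.9680 m.
Argument (x−vt)/(2√(Dt)) = (3.34 − 3.8796)/0.9680 = -0.5574; ½·erfc(-0.5574) = 0.7847.
C = 21.9 × 0.7847 = 17.2 mg/L.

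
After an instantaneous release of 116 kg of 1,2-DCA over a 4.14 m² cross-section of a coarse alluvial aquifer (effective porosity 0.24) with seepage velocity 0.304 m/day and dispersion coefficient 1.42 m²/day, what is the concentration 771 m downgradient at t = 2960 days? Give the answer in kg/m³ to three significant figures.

0.189 kg/m³

For an instantaneous plane source, C(x,t) = M/(n_e·A·√(4πDt)) · exp(−(x−vt)²/(4Dt)), with n_e·A the pore (flow) area.
Plume center vt = 0.304 × 2960 = 899.84 m, so the well at 771 m is 128.84 m upgradient of the peak.
√(4πDt) = 229.8 m, giving peak height M/(n_e·A·√(4πDt)) = 116/(0.24 × 4.14 × 229.8) = 0.5080 kg/m³.
(x−vt)²/(4Dt) = (-128.84)²/(4 × 1.42 × 2960) = 0.9873; exp(−0.9873) = 0.3726.
C = 0.5080 × 0.3726 = 0.189 kg/m³.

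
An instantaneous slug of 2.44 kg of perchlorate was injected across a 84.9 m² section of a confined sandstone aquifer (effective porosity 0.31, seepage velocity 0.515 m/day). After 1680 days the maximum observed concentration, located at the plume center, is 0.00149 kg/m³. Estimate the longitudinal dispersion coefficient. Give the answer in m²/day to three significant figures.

0.183 m²/day

At the plume center C_max = M/(n_e·A·√(4πDt)), so D = M²/(4πt·(n_e·A·C_max)²).
n_e·A·C_max = 0.31 × 84.9 × 0.00149 = 0.03922 kg/m.
D = 2.44²/(4π × 1680 × 0.03922²) = 0.183 m²/day.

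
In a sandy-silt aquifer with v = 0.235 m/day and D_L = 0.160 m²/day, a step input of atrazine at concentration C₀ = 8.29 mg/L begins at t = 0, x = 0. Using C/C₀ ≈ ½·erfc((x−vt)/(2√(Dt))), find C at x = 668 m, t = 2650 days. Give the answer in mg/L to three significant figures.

0.498 mg/L

For a continuous step input, C/C₀ ≈ ½·erfc((x−vt)/(2√(Dt))).
vt = 0.235 × 2650 = 622.75 m and 2√(Dt) = 2√(0.160 × 2650) = 41.18 m.
Argument (x−vt)/(2√(Dt)) = (668 − 622.75)/41.18 = 1.099; ½·erfc(1.099) = 0.06007.
C = 8.29 × 0.06007 = 0.498 mg/L.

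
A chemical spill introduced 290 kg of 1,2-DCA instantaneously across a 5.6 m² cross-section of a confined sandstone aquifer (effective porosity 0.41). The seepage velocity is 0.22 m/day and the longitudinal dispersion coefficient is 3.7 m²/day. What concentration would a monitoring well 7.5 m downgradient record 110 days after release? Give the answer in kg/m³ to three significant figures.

1.49 kg/m³

For an instantaneous plane source, C(x,t) = M/(n_e·A·√(4πDt)) · exp(−(x−vt)²/(4Dt)), with n_e·A the pore (flow) area.
Plume center vt = 0.22 × 110 = 24.2 m, so the well at 7.5 m is 16.7 m upgradient of the peak.
√(4πDt) = 71.52 m, giving peak height M/(n_e·A·√(4πDt)) = 290/(0.41 × 5.6 × 71.52) = 1.766 kg/m³.
(x−vt)²/(4Dt) = (-16.7)²/(4 × 3.7 × 110) = 0.1713; exp(−0.1713) = 0.8426.
C = 1.766 × 0.8426 = 1.49 kg/m³.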